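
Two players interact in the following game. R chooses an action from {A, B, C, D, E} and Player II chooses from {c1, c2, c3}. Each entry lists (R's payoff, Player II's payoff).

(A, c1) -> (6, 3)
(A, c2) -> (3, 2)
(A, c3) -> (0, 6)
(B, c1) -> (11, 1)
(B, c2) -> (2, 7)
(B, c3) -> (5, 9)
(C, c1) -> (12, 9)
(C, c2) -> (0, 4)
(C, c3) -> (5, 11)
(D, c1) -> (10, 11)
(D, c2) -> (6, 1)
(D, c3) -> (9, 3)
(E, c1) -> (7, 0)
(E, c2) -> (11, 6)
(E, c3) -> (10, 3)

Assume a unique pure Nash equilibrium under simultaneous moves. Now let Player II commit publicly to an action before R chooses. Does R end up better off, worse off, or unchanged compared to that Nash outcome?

better off

Backward induction with Player II moving first.
- c1: R compares 6, 11, 12, 10, 7 and picks C; Player II would get 9.
- c2: R compares 3, 2, 0, 6, 11 and picks E; Player II would get 6.
- c3: R compares 0, 5, 5, 9, 10 and picks E; Player II would get 3.
Among 9, 6, 3, the best is 9 at c1. Subgame-perfect outcome: (C, c1) with payoffs (12, 9).
Under simultaneous play:
R's best replies: c1→C; c2→E; c3→E.
Player II's best replies: A→c3; B→c3; C→c3; D→c1; E→c2.
The unique mutual best reply is (E, c2), giving (11, 6).
R earns 12 sequentially versus 11 at the Nash outcome: better off.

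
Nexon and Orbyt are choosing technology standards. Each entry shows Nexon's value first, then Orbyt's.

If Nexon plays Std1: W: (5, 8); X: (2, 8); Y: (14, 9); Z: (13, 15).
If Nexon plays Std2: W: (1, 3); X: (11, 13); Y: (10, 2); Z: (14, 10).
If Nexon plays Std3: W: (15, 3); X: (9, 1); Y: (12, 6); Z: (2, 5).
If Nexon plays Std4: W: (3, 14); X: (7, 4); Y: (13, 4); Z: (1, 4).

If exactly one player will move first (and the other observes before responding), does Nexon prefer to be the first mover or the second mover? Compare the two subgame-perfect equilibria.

first

If Nexon leads: Orbyt's best replies are Std1→Z, Std2→X, Std3→Y, Std4→W; Nexon's induced payoffs 13, 11, 12, 3; outcome (Std1, Z), payoffs (13, 15).
If Orbyt leads: Nexon's best replies are W→Std3, X→Std2, Y→Std1, Z→Std2; Orbyt's induced payoffs 3, 13, 9, 10; outcome (Std2, X), payoffs (11, 13).
Nexon gets 13 moving first and 11 moving second, so Nexon prefers to move first.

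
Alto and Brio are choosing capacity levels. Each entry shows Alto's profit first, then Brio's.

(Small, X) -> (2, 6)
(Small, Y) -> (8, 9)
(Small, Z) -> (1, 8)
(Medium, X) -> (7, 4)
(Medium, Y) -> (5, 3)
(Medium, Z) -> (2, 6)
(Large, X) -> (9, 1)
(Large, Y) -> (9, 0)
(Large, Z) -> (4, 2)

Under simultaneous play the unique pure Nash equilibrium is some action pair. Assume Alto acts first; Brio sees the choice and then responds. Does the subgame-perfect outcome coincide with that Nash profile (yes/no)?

no

Backward induction with Alto moving first.
- Small: Brio compares 6, 9, 8 and picks Y; Alto would get 8.
- Medium: Brio compares 4, 3, 6 and picks Z; Alto would get 2.
- Large: Brio compares 1, 0, 2 and picks Z; Alto would get 4.
Alto's induced payoffs are 8, 2, 4, so Alto commits to Small. Subgame-perfect outcome: (Small, Y) with payoffs (8, 9).
For the simultaneous game, intersect best replies.
Alto's best replies: X→Large; Y→Large; Z→Large.
Brio's best replies: Small→Y; Medium→Z; Large→Z.
Only (Large, Z) has each player best-responding; Nash payoffs (4, 2).
Sequential outcome (Small, Y) differs from the Nash profile (Large, Z).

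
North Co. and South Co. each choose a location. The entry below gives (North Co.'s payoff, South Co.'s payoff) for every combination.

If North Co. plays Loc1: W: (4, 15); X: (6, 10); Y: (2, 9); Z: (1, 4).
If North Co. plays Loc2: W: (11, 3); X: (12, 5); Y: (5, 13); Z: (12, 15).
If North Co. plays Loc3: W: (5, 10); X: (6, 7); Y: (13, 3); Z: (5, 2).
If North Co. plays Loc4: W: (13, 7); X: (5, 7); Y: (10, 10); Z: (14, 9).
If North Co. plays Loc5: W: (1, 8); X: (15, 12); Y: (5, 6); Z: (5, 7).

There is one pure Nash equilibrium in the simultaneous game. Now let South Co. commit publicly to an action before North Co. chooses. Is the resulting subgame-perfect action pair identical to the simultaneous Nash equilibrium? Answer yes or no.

North Co. best-responds to each possible South Co. move:
- W → North Co. plays Loc4 (best of 4, 11, 5, 13, 1); South Co. gets 7.
- X → North Co. plays Loc5 (best of 6, 12, 6, 5, 15); South Co. gets 12.
- Y → North Co. plays Loc3 (best of 2, 5, 13, 10, 5); South Co. gets 3.
- Z → North Co. plays Loc4 (best of 1, 12, 5, 14, 5); South Co. gets 9.
South Co.'s induced payoffs are 7, 12, 3, 9, so South Co. commits to X. Subgame-perfect outcome: (Loc5, X) with payoffs (15, 12).
Under simultaneous play:
North Co.'s best replies: W→Loc4; X→Loc5; Y→Loc3; Z→Loc4.
South Co.'s best replies: Loc1→W; Loc2→Z; Loc3→W; Loc4→Y; Loc5→X.
Only (Loc5, X) has each player best-responding; Nash payoffs (15, 12).
Sequential outcome (Loc5, X) coincides with the Nash profile (Loc5, X).

yes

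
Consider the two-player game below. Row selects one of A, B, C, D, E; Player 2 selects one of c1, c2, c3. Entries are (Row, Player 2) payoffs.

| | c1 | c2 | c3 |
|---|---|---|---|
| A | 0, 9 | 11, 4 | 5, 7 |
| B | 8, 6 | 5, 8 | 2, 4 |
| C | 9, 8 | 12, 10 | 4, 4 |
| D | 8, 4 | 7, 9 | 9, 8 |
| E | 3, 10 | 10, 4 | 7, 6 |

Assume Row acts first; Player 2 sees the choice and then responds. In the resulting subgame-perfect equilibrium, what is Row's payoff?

12

Solve by backward induction (Row leads).
- A: Player 2 compares 9, 4, 7 and picks c1; Row would get 0.
- B: Player 2 compares 6, 8, 4 and picks c2; Row would get 5.
- C: Player 2 compares 8, 10, 4 and picks c2; Row would get 12.
- D: Player 2 compares 4, 9, 8 and picks c2; Row would get 7.
- E: Player 2 compares 10, 4, 6 and picks c1; Row would get 3.
Maximizing over 0, 5, 12, 7, 3, Row chooses C. Subgame-perfect outcome: (C, c2) with payoffs (12, 10).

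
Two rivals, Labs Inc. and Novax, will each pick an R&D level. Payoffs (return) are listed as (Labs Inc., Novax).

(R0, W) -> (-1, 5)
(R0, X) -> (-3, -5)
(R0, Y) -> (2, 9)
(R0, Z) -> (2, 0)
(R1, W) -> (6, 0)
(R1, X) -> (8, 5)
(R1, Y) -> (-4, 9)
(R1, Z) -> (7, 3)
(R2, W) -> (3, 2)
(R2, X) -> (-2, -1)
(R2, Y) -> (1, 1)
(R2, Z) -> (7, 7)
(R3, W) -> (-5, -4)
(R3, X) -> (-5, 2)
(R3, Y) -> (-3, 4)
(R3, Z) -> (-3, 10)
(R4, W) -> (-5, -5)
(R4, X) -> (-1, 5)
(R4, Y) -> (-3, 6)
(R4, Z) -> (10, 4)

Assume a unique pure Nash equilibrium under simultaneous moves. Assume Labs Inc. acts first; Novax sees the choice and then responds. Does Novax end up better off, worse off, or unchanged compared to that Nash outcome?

Novax best-responds to each possible Labs Inc. move:
- R0: BR = Y, leader payoff 2.
- R1: BR = Y, leader payoff -4.
- R2: BR = Z, leader payoff 7.
- R3: BR = Z, leader payoff -3.
- R4: BR = Y, leader payoff -3.
Labs Inc.'s induced payoffs are 2, -4, 7, -3, -3, so Labs Inc. commits to R2. Subgame-perfect outcome: (R2, Z) with payoffs (7, 7).
Now find the simultaneous Nash equilibrium.
Labs Inc.'s best replies: W→R1; X→R1; Y→R0; Z→R4.
Novax's best replies: R0→Y; R1→Y; R2→Z; R3→Z; R4→Y.
The unique mutual best reply is (R0, Y), giving (2, 9).
Novax earns 7 sequentially versus 9 at the Nash outcome: worse off.

worse off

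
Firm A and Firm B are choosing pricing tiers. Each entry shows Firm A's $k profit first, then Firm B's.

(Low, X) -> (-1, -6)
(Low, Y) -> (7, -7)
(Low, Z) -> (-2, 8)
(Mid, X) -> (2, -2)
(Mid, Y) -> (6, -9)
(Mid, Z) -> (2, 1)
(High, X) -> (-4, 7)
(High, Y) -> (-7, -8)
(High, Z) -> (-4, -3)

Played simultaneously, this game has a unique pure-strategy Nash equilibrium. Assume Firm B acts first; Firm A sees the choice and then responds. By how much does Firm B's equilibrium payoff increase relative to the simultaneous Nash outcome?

Backward induction with Firm B moving first.
- X → Firm A plays Mid (best of -1, 2, -4); Firm B gets -2.
- Y → Firm A plays Low (best of 7, 6, -7); Firm B gets -7.
- Z → Firm A plays Mid (best of -2, 2, -4); Firm B gets 1.
Firm B's induced payoffs are -2, -7, 1, so Firm B commits to Z. Subgame-perfect outcome: (Mid, Z) with payoffs (2, 1).
For the simultaneous game, intersect best replies.
Firm A's best replies: X→Mid; Y→Low; Z→Mid.
Firm B's best replies: Low→Z; Mid→Z; High→X.
The unique mutual best reply is (Mid, Z), giving (2, 1).
Firm B's commitment gain: 1 − 1 = 0.

0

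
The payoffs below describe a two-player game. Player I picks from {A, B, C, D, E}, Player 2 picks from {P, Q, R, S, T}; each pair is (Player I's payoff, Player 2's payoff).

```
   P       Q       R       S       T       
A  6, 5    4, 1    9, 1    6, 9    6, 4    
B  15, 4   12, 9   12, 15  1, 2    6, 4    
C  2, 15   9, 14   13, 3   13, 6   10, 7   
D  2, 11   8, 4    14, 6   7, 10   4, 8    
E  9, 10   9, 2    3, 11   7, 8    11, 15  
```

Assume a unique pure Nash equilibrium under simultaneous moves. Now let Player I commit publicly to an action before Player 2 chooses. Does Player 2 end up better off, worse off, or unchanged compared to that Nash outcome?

unchanged

Work backward from Player 2's decision.
- A: Player 2 compares 5, 1, 1, 9, 4 and picks S; Player I would get 6.
- B: Player 2 compares 4, 9, 15, 2, 4 and picks R; Player I would get 12.
- C: Player 2 compares 15, 14, 3, 6, 7 and picks P; Player I would get 2.
- D: Player 2 compares 11, 4, 6, 10, 8 and picks P; Player I would get 2.
- E: Player 2 compares 10, 2, 11, 8, 15 and picks T; Player I would get 11.
Player I's induced payoffs are 6, 12, 2, 2, 11, so Player I commits to B. Subgame-perfect outcome: (B, R) with payoffs (12, 15).
For the simultaneous game, intersect best replies.
Player I's best replies: P→B; Q→B; R→D; S→C; T→E.
Player 2's best replies: A→S; B→R; C→P; D→P; E→T.
The unique mutual best reply is (E, T), giving (11, 15).
Player 2 earns 15 sequentially versus 15 at the Nash outcome: unchanged.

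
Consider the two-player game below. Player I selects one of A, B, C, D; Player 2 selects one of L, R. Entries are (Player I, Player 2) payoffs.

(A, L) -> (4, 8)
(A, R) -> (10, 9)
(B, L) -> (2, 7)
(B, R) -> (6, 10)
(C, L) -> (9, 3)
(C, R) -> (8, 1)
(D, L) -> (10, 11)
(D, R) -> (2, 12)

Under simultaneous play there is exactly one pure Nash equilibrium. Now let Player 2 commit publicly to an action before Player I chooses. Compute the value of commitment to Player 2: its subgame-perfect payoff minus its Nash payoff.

Player I best-responds to each possible Player 2 move:
- L: Player I compares 4, 2, 9, 10 and picks D; Player 2 would get 11.
- R: Player I compares 10, 6, 8, 2 and picks A; Player 2 would get 9.
Maximizing over 11, 9, Player 2 chooses L. Subgame-perfect outcome: (D, L) with payoffs (10, 11).
Under simultaneous play:
Player I's best replies: L→D; R→A.
Player 2's best replies: A→R; B→R; C→L; D→R.
The unique mutual best reply is (A, R), giving (10, 9).
Player 2's commitment gain: 11 − 9 = 2.

2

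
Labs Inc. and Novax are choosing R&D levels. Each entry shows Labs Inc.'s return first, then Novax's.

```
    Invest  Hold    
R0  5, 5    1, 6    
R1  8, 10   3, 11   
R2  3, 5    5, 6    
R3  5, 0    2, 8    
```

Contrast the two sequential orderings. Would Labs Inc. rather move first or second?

If Labs Inc. leads: Novax's best replies are R0→Hold, R1→Hold, R2→Hold, R3→Hold; Labs Inc.'s induced payoffs 1, 3, 5, 2; outcome (R2, Hold), payoffs (5, 6).
If Novax leads: Labs Inc.'s best replies are Invest→R1, Hold→R2; Novax's induced payoffs 10, 6; outcome (R1, Invest), payoffs (8, 10).
Labs Inc. gets 5 moving first and 8 moving second, so Labs Inc. prefers to move second.

second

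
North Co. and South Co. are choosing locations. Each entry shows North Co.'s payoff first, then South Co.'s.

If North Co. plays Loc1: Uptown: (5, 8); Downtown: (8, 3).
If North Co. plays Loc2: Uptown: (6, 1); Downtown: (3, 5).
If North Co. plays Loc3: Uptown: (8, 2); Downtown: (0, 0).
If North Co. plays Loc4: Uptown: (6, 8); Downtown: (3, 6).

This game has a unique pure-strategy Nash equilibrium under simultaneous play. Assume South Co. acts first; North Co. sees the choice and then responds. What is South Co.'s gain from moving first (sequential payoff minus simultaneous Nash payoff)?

1

Backward induction with South Co. moving first.
- Uptown: BR = Loc3, leader payoff 2.
- Downtown: BR = Loc1, leader payoff 3.
Maximizing over 2, 3, South Co. chooses Downtown. Subgame-perfect outcome: (Loc1, Downtown) with payoffs (8, 3).
Under simultaneous play:
North Co.'s best replies: Uptown→Loc3; Downtown→Loc1.
South Co.'s best replies: Loc1→Uptown; Loc2→Downtown; Loc3→Uptown; Loc4→Uptown.
Only (Loc3, Uptown) has each player best-responding; Nash payoffs (8, 2).
South Co.'s commitment gain: 3 − 2 = 1.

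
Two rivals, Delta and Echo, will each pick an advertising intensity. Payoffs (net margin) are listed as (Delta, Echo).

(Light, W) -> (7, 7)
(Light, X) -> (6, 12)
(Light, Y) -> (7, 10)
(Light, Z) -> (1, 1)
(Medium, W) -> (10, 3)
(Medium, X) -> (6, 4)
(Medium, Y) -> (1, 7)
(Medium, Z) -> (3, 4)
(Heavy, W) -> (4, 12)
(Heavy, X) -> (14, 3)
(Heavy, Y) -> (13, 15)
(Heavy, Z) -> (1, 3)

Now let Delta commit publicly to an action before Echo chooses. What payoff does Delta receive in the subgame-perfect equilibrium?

13

Echo best-responds to each possible Delta move:
- Light: Echo compares 7, 12, 10, 1 and picks X; Delta would get 6.
- Medium: Echo compares 3, 4, 7, 4 and picks Y; Delta would get 1.
- Heavy: Echo compares 12, 3, 15, 3 and picks Y; Delta would get 13.
Maximizing over 6, 1, 13, Delta chooses Heavy. Subgame-perfect outcome: (Heavy, Y) with payoffs (13, 15).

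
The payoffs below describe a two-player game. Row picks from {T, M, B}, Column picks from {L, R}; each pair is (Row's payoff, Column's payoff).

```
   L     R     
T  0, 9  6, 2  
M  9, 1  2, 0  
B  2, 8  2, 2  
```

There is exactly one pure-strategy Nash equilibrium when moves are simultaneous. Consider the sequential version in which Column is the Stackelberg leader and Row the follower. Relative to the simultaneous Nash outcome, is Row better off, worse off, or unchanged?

Solve by backward induction (Column leads).
- L: BR = M, leader payoff 1.
- R: BR = T, leader payoff 2.
Among 1, 2, the best is 2 at R. Subgame-perfect outcome: (T, R) with payoffs (6, 2).
Now find the simultaneous Nash equilibrium.
Row's best replies: L→M; R→T.
Column's best replies: T→L; M→L; B→L.
Only (M, L) has each player best-responding; Nash payoffs (9, 1).
Row earns 6 sequentially versus 9 at the Nash outcome: worse off.

worse off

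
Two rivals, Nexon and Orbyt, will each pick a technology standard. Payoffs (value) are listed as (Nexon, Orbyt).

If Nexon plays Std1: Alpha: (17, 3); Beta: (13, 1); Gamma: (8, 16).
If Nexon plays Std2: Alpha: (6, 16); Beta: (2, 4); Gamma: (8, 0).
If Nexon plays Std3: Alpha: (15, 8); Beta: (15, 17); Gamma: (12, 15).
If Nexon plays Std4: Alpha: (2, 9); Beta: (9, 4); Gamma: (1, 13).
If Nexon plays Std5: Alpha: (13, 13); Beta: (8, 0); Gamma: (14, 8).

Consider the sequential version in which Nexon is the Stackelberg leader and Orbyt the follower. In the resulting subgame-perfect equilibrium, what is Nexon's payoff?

Work backward from Orbyt's decision.
- Std1 → Orbyt plays Gamma (best of 3, 1, 16); Nexon gets 8.
- Std2 → Orbyt plays Alpha (best of 16, 4, 0); Nexon gets 6.
- Std3 → Orbyt plays Beta (best of 8, 17, 15); Nexon gets 15.
- Std4 → Orbyt plays Gamma (best of 9, 4, 13); Nexon gets 1.
- Std5 → Orbyt plays Alpha (best of 13, 0, 8); Nexon gets 13.
Among 8, 6, 15, 1, 13, the best is 15 at Std3. Subgame-perfect outcome: (Std3, Beta) with payoffs (15, 17).

15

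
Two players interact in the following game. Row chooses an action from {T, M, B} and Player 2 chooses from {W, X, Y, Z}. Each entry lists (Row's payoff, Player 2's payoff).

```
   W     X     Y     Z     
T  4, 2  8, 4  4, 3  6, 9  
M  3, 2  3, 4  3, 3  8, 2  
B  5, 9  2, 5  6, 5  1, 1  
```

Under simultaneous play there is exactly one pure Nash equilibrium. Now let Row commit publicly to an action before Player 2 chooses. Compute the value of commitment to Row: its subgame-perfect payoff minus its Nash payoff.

1

Work backward from Player 2's decision.
- T: Player 2 compares 2, 4, 3, 9 and picks Z; Row would get 6.
- M: Player 2 compares 2, 4, 3, 2 and picks X; Row would get 3.
- B: Player 2 compares 9, 5, 5, 1 and picks W; Row would get 5.
Row's induced payoffs are 6, 3, 5, so Row commits to T. Subgame-perfect outcome: (T, Z) with payoffs (6, 9).
Now find the simultaneous Nash equilibrium.
Row's best replies: W→B; X→T; Y→B; Z→M.
Player 2's best replies: T→Z; M→X; B→W.
The unique mutual best reply is (B, W), giving (5, 9).
Row's commitment gain: 6 − 5 = 1.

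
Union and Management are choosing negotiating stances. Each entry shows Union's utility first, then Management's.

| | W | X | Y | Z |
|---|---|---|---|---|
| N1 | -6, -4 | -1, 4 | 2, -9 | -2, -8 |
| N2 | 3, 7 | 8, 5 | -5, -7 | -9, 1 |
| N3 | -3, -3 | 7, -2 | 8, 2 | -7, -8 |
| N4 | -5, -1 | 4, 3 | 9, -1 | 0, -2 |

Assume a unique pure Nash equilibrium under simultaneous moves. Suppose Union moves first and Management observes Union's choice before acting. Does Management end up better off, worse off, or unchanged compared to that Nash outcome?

Solve by backward induction (Union leads).
- N1: Management compares -4, 4, -9, -8 and picks X; Union would get -1.
- N2: Management compares 7, 5, -7, 1 and picks W; Union would get 3.
- N3: Management compares -3, -2, 2, -8 and picks Y; Union would get 8.
- N4: Management compares -1, 3, -1, -2 and picks X; Union would get 4.
Among -1, 3, 8, 4, the best is 8 at N3. Subgame-perfect outcome: (N3, Y) with payoffs (8, 2).
Under simultaneous play:
Union's best replies: W→N2; X→N2; Y→N4; Z→N4.
Management's best replies: N1→X; N2→W; N3→Y; N4→X.
Only (N2, W) has each player best-responding; Nash payoffs (3, 7).
Management earns 2 sequentially versus 7 at the Nash outcome: worse off.

worse off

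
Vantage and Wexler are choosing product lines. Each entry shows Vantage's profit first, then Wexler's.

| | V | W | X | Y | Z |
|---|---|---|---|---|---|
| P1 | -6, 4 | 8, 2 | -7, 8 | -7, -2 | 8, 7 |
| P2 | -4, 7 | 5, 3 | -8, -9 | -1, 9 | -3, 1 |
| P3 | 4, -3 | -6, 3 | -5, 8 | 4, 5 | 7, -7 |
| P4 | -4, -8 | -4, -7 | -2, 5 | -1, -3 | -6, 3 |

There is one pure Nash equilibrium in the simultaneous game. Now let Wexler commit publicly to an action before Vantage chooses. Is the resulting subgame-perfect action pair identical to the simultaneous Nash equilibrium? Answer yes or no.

Work backward from Vantage's decision.
- V → Vantage plays P3 (best of -6, -4, 4, -4); Wexler gets -3.
- W → Vantage plays P1 (best of 8, 5, -6, -4); Wexler gets 2.
- X → Vantage plays P4 (best of -7, -8, -5, -2); Wexler gets 5.
- Y → Vantage plays P3 (best of -7, -1, 4, -1); Wexler gets 5.
- Z → Vantage plays P1 (best of 8, -3, 7, -6); Wexler gets 7.
Among -3, 2, 5, 5, 7, the best is 7 at Z. Subgame-perfect outcome: (P1, Z) with payoffs (8, 7).
Under simultaneous play:
Vantage's best replies: V→P3; W→P1; X→P4; Y→P3; Z→P1.
Wexler's best replies: P1→X; P2→Y; P3→X; P4→X.
Only (P4, X) has each player best-responding; Nash payoffs (-2, 5).
Sequential outcome (P1, Z) differs from the Nash profile (P4, X).

no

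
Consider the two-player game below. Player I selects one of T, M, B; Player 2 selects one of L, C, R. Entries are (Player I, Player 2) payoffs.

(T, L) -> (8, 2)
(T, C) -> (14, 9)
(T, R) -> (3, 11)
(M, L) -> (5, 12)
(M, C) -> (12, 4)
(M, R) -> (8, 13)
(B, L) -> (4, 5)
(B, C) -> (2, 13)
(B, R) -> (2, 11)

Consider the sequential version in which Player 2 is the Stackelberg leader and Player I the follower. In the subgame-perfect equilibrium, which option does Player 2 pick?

Solve by backward induction (Player 2 leads).
- L: Player I compares 8, 5, 4 and picks T; Player 2 would get 2.
- C: Player I compares 14, 12, 2 and picks T; Player 2 would get 9.
- R: Player I compares 3, 8, 2 and picks M; Player 2 would get 13.
Player 2's induced payoffs are 2, 9, 13, so Player 2 commits to R. Subgame-perfect outcome: (M, R) with payoffs (8, 13).

R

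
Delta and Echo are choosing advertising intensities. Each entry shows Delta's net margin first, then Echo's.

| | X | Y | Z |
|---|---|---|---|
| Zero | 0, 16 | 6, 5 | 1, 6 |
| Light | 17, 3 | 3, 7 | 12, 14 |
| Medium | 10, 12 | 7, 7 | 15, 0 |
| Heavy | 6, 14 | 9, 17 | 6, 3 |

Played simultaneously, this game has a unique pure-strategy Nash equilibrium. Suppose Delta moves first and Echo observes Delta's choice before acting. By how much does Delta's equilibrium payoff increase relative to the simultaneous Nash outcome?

Solve by backward induction (Delta leads).
- Zero: Echo compares 16, 5, 6 and picks X; Delta would get 0.
- Light: Echo compares 3, 7, 14 and picks Z; Delta would get 12.
- Medium: Echo compares 12, 7, 0 and picks X; Delta would get 10.
- Heavy: Echo compares 14, 17, 3 and picks Y; Delta would get 9.
Maximizing over 0, 12, 10, 9, Delta chooses Light. Subgame-perfect outcome: (Light, Z) with payoffs (12, 14).
Under simultaneous play:
Delta's best replies: X→Light; Y→Heavy; Z→Medium.
Echo's best replies: Zero→X; Light→Z; Medium→X; Heavy→Y.
The unique mutual best reply is (Heavy, Y), giving (9, 17).
Delta's commitment gain: 12 − 9 = 3.

3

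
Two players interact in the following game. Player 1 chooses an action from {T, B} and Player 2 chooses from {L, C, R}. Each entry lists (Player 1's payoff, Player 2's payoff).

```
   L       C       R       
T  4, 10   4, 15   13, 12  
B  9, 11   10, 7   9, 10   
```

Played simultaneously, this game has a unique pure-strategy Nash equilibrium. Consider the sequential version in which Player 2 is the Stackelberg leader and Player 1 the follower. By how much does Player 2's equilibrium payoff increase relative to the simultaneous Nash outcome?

Backward induction with Player 2 moving first.
- L: BR = B, leader payoff 11.
- C: BR = B, leader payoff 7.
- R: BR = T, leader payoff 12.
Maximizing over 11, 7, 12, Player 2 chooses R. Subgame-perfect outcome: (T, R) with payoffs (13, 12).
Now find the simultaneous Nash equilibrium.
Player 1's best replies: L→B; C→B; R→T.
Player 2's best replies: T→C; B→L.
Only (B, L) has each player best-responding; Nash payoffs (9, 11).
Player 2's commitment gain: 12 − 11 = 1.

1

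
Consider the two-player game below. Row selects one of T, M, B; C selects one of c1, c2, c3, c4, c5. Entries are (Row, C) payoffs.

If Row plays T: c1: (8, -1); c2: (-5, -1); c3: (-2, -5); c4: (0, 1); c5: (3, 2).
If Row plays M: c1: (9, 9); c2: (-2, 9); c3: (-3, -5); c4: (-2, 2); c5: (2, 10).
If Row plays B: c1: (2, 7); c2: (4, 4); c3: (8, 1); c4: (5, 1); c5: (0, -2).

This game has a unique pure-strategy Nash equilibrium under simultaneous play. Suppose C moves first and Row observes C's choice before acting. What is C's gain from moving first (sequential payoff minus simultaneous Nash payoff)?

Work backward from Row's decision.
- c1: BR = M, leader payoff 9.
- c2: BR = B, leader payoff 4.
- c3: BR = B, leader payoff 1.
- c4: BR = B, leader payoff 1.
- c5: BR = T, leader payoff 2.
C's induced payoffs are 9, 4, 1, 1, 2, so C commits to c1. Subgame-perfect outcome: (M, c1) with payoffs (9, 9).
Under simultaneous play:
Row's best replies: c1→M; c2→B; c3→B; c4→B; c5→T.
C's best replies: T→c5; M→c5; B→c1.
Only (T, c5) has each player best-responding; Nash payoffs (3, 2).
C's commitment gain: 9 − 2 = 7.

7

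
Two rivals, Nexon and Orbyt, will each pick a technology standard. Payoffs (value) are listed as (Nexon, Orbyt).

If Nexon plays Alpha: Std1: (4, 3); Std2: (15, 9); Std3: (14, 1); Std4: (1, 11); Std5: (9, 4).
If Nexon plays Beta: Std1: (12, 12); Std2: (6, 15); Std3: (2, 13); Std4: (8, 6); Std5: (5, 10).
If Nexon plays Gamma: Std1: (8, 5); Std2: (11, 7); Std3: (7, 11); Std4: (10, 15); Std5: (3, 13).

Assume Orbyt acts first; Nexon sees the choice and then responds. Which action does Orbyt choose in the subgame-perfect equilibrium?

Std4

Nexon best-responds to each possible Orbyt move:
- Std1 → Nexon plays Beta (best of 4, 12, 8); Orbyt gets 12.
- Std2 → Nexon plays Alpha (best of 15, 6, 11); Orbyt gets 9.
- Std3 → Nexon plays Alpha (best of 14, 2, 7); Orbyt gets 1.
- Std4 → Nexon plays Gamma (best of 1, 8, 10); Orbyt gets 15.
- Std5 → Nexon plays Alpha (best of 9, 5, 3); Orbyt gets 4.
Orbyt's induced payoffs are 12, 9, 1, 15, 4, so Orbyt commits to Std4. Subgame-perfect outcome: (Gamma, Std4) with payoffs (10, 15).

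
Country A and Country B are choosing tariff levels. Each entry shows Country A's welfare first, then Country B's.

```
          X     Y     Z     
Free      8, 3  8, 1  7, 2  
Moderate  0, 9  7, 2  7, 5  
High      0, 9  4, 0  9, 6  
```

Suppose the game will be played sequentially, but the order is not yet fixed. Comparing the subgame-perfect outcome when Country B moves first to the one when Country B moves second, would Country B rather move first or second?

first

If Country A leads: Country B's best replies are Free→X, Moderate→X, High→X; Country A's induced payoffs 8, 0, 0; outcome (Free, X), payoffs (8, 3).
If Country B leads: Country A's best replies are X→Free, Y→Free, Z→High; Country B's induced payoffs 3, 1, 6; outcome (High, Z), payoffs (9, 6).
Country B gets 6 moving first and 3 moving second, so Country B prefers to move first.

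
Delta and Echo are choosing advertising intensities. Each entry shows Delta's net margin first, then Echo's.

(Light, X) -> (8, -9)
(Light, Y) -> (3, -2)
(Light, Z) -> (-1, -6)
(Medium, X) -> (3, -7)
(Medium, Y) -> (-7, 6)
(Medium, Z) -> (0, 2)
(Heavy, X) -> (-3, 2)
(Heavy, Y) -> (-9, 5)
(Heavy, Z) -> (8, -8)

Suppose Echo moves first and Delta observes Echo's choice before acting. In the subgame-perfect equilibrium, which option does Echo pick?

Backward induction with Echo moving first.
- X → Delta plays Light (best of 8, 3, -3); Echo gets -9.
- Y → Delta plays Light (best of 3, -7, -9); Echo gets -2.
- Z → Delta plays Heavy (best of -1, 0, 8); Echo gets -8.
Echo's induced payoffs are -9, -2, -8, so Echo commits to Y. Subgame-perfect outcome: (Light, Y) with payoffs (3, -2).

Y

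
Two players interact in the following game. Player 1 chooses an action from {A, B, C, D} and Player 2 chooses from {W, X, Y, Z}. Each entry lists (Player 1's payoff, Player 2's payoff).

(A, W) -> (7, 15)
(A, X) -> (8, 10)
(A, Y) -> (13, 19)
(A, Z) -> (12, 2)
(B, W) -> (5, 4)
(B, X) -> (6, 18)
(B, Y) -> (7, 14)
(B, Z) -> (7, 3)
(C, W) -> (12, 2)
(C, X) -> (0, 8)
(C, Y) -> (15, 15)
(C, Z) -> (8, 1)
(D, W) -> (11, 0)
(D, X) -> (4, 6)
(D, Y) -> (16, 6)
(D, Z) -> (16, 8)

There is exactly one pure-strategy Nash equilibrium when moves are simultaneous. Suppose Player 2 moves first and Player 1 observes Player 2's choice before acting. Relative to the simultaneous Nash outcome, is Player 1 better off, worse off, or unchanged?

Work backward from Player 1's decision.
- W: BR = C, leader payoff 2.
- X: BR = A, leader payoff 10.
- Y: BR = D, leader payoff 6.
- Z: BR = D, leader payoff 8.
Player 2's induced payoffs are 2, 10, 6, 8, so Player 2 commits to X. Subgame-perfect outcome: (A, X) with payoffs (8, 10).
Now find the simultaneous Nash equilibrium.
Player 1's best replies: W→C; X→A; Y→D; Z→D.
Player 2's best replies: A→Y; B→X; C→Y; D→Z.
Only (D, Z) has each player best-responding; Nash payoffs (16, 8).
Player 1 earns 8 sequentially versus 16 at the Nash outcome: worse off.

worse off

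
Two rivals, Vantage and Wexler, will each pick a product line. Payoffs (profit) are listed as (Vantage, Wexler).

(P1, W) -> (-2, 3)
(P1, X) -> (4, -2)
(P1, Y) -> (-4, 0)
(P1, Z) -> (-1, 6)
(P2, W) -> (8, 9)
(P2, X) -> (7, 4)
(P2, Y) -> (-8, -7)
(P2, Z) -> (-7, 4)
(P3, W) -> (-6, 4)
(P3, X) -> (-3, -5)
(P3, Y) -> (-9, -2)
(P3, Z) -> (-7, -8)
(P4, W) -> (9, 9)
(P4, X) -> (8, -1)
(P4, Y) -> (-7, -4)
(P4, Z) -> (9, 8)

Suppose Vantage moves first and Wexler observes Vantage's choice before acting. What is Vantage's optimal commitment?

Work backward from Wexler's decision.
- P1 → Wexler plays Z (best of 3, -2, 0, 6); Vantage gets -1.
- P2 → Wexler plays W (best of 9, 4, -7, 4); Vantage gets 8.
- P3 → Wexler plays W (best of 4, -5, -2, -8); Vantage gets -6.
- P4 → Wexler plays W (best of 9, -1, -4, 8); Vantage gets 9.
Among -1, 8, -6, 9, the best is 9 at P4. Subgame-perfect outcome: (P4, W) with payoffs (9, 9).

P4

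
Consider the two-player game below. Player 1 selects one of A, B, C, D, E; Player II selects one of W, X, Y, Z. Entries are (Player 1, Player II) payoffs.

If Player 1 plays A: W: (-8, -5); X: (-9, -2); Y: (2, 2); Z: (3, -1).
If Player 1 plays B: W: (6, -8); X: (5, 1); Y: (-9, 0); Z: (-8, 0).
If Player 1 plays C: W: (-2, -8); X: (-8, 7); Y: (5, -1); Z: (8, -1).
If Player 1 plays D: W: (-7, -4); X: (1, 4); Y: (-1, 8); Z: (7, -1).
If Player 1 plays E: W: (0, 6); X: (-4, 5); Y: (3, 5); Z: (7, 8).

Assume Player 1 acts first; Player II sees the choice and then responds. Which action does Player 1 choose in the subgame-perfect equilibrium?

Player II best-responds to each possible Player 1 move:
- A: Player II compares -5, -2, 2, -1 and picks Y; Player 1 would get 2.
- B: Player II compares -8, 1, 0, 0 and picks X; Player 1 would get 5.
- C: Player II compares -8, 7, -1, -1 and picks X; Player 1 would get -8.
- D: Player II compares -4, 4, 8, -1 and picks Y; Player 1 would get -1.
- E: Player II compares 6, 5, 5, 8 and picks Z; Player 1 would get 7.
Maximizing over 2, 5, -8, -1, 7, Player 1 chooses E. Subgame-perfect outcome: (E, Z) with payoffs (7, 8).

E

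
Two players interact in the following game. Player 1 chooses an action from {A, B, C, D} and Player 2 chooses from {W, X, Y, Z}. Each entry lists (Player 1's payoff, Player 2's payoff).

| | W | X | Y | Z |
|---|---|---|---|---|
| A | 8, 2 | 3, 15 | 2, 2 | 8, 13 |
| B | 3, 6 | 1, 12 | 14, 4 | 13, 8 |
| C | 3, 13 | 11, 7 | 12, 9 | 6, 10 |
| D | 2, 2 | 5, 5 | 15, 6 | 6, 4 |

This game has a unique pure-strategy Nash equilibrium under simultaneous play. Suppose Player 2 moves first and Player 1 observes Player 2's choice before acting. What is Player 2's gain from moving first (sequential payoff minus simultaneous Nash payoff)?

2

Solve by backward induction (Player 2 leads).
- W: BR = A, leader payoff 2.
- X: BR = C, leader payoff 7.
- Y: BR = D, leader payoff 6.
- Z: BR = B, leader payoff 8.
Among 2, 7, 6, 8, the best is 8 at Z. Subgame-perfect outcome: (B, Z) with payoffs (13, 8).
Now find the simultaneous Nash equilibrium.
Player 1's best replies: W→A; X→C; Y→D; Z→B.
Player 2's best replies: A→X; B→X; C→W; D→Y.
Only (D, Y) has each player best-responding; Nash payoffs (15, 6).
Player 2's commitment gain: 8 − 6 = 2.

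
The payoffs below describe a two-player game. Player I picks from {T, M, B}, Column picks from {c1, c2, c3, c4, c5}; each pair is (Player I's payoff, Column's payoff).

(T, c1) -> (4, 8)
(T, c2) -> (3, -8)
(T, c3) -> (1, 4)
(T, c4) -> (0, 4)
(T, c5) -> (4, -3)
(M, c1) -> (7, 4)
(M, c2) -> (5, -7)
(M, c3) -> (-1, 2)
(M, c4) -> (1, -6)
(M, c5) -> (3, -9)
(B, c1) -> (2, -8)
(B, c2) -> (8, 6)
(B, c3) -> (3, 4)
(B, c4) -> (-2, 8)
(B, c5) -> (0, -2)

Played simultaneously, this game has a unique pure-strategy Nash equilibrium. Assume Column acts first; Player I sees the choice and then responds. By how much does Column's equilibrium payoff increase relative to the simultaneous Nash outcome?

2

Solve by backward induction (Column leads).
- c1: BR = M, leader payoff 4.
- c2: BR = B, leader payoff 6.
- c3: BR = B, leader payoff 4.
- c4: BR = M, leader payoff -6.
- c5: BR = T, leader payoff -3.
Among 4, 6, 4, -6, -3, the best is 6 at c2. Subgame-perfect outcome: (B, c2) with payoffs (8, 6).
Under simultaneous play:
Player I's best replies: c1→M; c2→B; c3→B; c4→M; c5→T.
Column's best replies: T→c1; M→c1; B→c4.
The unique mutual best reply is (M, c1), giving (7, 4).
Column's commitment gain: 6 − 4 = 2.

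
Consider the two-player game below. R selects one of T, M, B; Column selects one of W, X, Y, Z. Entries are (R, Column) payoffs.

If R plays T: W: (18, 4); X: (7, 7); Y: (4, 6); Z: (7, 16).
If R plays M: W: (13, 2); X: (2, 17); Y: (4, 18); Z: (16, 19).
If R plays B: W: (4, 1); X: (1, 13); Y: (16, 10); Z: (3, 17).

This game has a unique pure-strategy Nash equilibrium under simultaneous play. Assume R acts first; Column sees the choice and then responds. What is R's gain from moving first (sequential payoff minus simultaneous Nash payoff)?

Solve by backward induction (R leads).
- T: Column compares 4, 7, 6, 16 and picks Z; R would get 7.
- M: Column compares 2, 17, 18, 19 and picks Z; R would get 16.
- B: Column compares 1, 13, 10, 17 and picks Z; R would get 3.
Maximizing over 7, 16, 3, R chooses M. Subgame-perfect outcome: (M, Z) with payoffs (16, 19).
Under simultaneous play:
R's best replies: W→T; X→T; Y→B; Z→M.
Column's best replies: T→Z; M→Z; B→Z.
Only (M, Z) has each player best-responding; Nash payoffs (16, 19).
R's commitment gain: 16 − 16 = 0.

0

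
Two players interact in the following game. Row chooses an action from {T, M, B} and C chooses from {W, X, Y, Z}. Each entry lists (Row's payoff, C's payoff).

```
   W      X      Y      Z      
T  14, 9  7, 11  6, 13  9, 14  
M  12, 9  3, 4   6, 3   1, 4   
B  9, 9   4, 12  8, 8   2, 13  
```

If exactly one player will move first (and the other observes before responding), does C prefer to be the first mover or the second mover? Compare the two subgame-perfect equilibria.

If Row leads: C's best replies are T→Z, M→W, B→Z; Row's induced payoffs 9, 12, 2; outcome (M, W), payoffs (12, 9).
If C leads: Row's best replies are W→T, X→T, Y→B, Z→T; C's induced payoffs 9, 11, 8, 14; outcome (T, Z), payoffs (9, 14).
C gets 14 moving first and 9 moving second, so C prefers to move first.

first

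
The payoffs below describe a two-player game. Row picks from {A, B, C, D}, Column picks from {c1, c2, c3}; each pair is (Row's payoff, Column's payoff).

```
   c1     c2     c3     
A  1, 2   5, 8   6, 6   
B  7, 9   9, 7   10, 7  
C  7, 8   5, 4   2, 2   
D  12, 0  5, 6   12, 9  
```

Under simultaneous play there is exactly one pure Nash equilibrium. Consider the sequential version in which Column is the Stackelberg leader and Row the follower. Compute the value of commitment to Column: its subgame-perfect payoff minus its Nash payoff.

Row best-responds to each possible Column move:
- c1 → Row plays D (best of 1, 7, 7, 12); Column gets 0.
- c2 → Row plays B (best of 5, 9, 5, 5); Column gets 7.
- c3 → Row plays D (best of 6, 10, 2, 12); Column gets 9.
Column's induced payoffs are 0, 7, 9, so Column commits to c3. Subgame-perfect outcome: (D, c3) with payoffs (12, 9).
Under simultaneous play:
Row's best replies: c1→D; c2→B; c3→D.
Column's best replies: A→c2; B→c1; C→c1; D→c3.
The unique mutual best reply is (D, c3), giving (12, 9).
Column's commitment gain: 9 − 9 = 0.

0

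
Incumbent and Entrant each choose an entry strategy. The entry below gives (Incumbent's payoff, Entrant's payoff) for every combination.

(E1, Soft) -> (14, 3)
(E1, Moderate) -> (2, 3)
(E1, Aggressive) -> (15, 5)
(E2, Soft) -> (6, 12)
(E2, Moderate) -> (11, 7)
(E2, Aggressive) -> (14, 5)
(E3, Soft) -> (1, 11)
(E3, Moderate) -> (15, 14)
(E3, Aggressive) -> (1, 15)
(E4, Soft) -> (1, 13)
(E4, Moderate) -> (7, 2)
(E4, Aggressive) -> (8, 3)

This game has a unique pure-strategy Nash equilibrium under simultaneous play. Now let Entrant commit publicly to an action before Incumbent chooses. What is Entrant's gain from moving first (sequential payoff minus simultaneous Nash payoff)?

9

Work backward from Incumbent's decision.
- Soft: BR = E1, leader payoff 3.
- Moderate: BR = E3, leader payoff 14.
- Aggressive: BR = E1, leader payoff 5.
Maximizing over 3, 14, 5, Entrant chooses Moderate. Subgame-perfect outcome: (E3, Moderate) with payoffs (15, 14).
For the simultaneous game, intersect best replies.
Incumbent's best replies: Soft→E1; Moderate→E3; Aggressive→E1.
Entrant's best replies: E1→Aggressive; E2→Soft; E3→Aggressive; E4→Soft.
The unique mutual best reply is (E1, Aggressive), giving (15, 5).
Entrant's commitment gain: 14 − 5 = 9.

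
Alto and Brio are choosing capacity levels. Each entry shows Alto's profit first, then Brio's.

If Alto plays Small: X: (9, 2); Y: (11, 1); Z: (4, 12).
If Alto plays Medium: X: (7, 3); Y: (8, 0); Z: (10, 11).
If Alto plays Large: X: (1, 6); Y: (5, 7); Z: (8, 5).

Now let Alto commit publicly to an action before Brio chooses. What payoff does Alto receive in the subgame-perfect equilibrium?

10

Work backward from Brio's decision.
- Small: BR = Z, leader payoff 4.
- Medium: BR = Z, leader payoff 10.
- Large: BR = Y, leader payoff 5.
Maximizing over 4, 10, 5, Alto chooses Medium. Subgame-perfect outcome: (Medium, Z) with payoffs (10, 11).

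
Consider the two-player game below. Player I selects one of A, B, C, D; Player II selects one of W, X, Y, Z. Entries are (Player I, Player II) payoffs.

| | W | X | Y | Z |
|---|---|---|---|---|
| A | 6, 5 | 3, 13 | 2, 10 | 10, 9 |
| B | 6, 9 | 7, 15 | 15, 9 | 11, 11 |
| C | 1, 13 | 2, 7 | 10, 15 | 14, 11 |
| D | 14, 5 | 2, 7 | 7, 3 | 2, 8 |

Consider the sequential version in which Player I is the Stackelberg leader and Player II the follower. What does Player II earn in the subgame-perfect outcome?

15

Player II best-responds to each possible Player I move:
- A: BR = X, leader payoff 3.
- B: BR = X, leader payoff 7.
- C: BR = Y, leader payoff 10.
- D: BR = Z, leader payoff 2.
Maximizing over 3, 7, 10, 2, Player I chooses C. Subgame-perfect outcome: (C, Y) with payoffs (10, 15).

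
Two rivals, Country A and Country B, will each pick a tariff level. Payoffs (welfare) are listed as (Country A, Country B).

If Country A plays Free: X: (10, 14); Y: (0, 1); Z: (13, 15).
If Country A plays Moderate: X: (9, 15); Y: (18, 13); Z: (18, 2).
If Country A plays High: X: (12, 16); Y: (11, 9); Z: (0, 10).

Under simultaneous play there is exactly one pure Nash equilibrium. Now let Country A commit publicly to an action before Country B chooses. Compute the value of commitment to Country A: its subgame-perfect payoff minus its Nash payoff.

1

Solve by backward induction (Country A leads).
- Free: Country B compares 14, 1, 15 and picks Z; Country A would get 13.
- Moderate: Country B compares 15, 13, 2 and picks X; Country A would get 9.
- High: Country B compares 16, 9, 10 and picks X; Country A would get 12.
Maximizing over 13, 9, 12, Country A chooses Free. Subgame-perfect outcome: (Free, Z) with payoffs (13, 15).
Now find the simultaneous Nash equilibrium.
Country A's best replies: X→High; Y→Moderate; Z→Moderate.
Country B's best replies: Free→Z; Moderate→X; High→X.
Only (High, X) has each player best-responding; Nash payoffs (12, 16).
Country A's commitment gain: 13 − 12 = 1.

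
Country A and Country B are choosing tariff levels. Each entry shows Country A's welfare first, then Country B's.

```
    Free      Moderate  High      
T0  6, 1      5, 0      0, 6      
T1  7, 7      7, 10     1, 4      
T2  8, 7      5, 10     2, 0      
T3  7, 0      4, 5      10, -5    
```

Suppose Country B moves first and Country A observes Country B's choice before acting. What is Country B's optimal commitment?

Country A best-responds to each possible Country B move:
- Free → Country A plays T2 (best of 6, 7, 8, 7); Country B gets 7.
- Moderate → Country A plays T1 (best of 5, 7, 5, 4); Country B gets 10.
- High → Country A plays T3 (best of 0, 1, 2, 10); Country B gets -5.
Among 7, 10, -5, the best is 10 at Moderate. Subgame-perfect outcome: (T1, Moderate) with payoffs (7, 10).

Moderate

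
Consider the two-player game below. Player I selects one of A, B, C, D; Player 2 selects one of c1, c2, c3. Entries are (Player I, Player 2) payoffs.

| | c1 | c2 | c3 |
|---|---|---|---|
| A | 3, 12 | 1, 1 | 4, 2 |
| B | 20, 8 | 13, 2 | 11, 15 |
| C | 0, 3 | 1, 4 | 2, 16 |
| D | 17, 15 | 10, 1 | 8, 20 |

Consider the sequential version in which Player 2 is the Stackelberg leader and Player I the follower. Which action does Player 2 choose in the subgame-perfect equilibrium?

c3

Work backward from Player I's decision.
- c1 → Player I plays B (best of 3, 20, 0, 17); Player 2 gets 8.
- c2 → Player I plays B (best of 1, 13, 1, 10); Player 2 gets 2.
- c3 → Player I plays B (best of 4, 11, 2, 8); Player 2 gets 15.
Player 2's induced payoffs are 8, 2, 15, so Player 2 commits to c3. Subgame-perfect outcome: (B, c3) with payoffs (11, 15).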